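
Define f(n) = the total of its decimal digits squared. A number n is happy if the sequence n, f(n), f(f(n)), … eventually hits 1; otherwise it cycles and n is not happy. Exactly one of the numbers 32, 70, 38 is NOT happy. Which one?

32: 32 → 13 → 10 → 1  — reaches 1 (happy)
70: 70 → 49 → 97 → 130 → 10 → 1  — reaches 1 (happy)
38: 38 → 73 → 58 → 89 → 145 → 42 → 20 → 4 → 16 → 37 → 58  — repeats 58 (not happy)

38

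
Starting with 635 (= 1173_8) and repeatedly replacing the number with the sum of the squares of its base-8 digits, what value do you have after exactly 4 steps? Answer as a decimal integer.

635 = (1,1,7,3)_8 → 1² + 1² + 7² + 3² = 60
60 = (7,4)_8 → 7² + 4² = 65
65 = (1,0,1)_8 → 1² + 0² + 1² = 2
2 = (2)_8 → 2² = 4

4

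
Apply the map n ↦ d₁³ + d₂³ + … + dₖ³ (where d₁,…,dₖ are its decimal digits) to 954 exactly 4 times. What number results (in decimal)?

954 → 9³ + 5³ + 4³ = 918
918 → 9³ + 1³ + 8³ = 1242
1242 → 1³ + 2³ + 4³ + 2³ = 81
81 → 8³ + 1³ = 513

513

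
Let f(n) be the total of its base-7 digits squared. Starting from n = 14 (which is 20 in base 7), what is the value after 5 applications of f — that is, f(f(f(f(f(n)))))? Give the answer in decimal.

4

14 = (2,0)_7 → 2² + 0² = 4 + 0 = 4
4 = (4)_7 → 4² = 16
16 = (2,2)_7 → 2² + 2² = 4 + 4 = 8
8 = (1,1)_7 → 1² + 1² = 1 + 1 = 2
2 = (2)_7 → 2² = 4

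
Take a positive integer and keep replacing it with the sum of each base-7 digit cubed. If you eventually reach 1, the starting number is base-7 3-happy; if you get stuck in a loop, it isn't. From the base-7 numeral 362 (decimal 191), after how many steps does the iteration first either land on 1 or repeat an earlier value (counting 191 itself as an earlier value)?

10

191 = (3,6,2)_7 → 3³ + 6³ + 2³ = 251
251 = (5,0,6)_7 → 5³ + 0³ + 6³ = 341
341 = (6,6,5)_7 → 6³ + 6³ + 5³ = 557
557 = (1,4,2,4)_7 → 1³ + 4³ + 2³ + 4³ = 137
137 = (2,5,4)_7 → 2³ + 5³ + 4³ = 197
197 = (4,0,1)_7 → 4³ + 0³ + 1³ = 65
65 = (1,2,2)_7 → 1³ + 2³ + 2³ = 17
17 = (2,3)_7 → 2³ + 3³ = 35
35 = (5,0)_7 → 5³ + 0³ = 125
125 = (2,3,6)_7 → 2³ + 3³ + 6³ = 251  — 251 repeats.
That took 10 steps.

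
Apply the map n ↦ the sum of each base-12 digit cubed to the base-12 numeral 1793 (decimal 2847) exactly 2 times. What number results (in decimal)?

1198

2847 = (1,7,9,3)_12 → 1³ + 7³ + 9³ + 3³ = 1100
1100 = (7,7,8)_12 → 7³ + 7³ + 8³ = 1198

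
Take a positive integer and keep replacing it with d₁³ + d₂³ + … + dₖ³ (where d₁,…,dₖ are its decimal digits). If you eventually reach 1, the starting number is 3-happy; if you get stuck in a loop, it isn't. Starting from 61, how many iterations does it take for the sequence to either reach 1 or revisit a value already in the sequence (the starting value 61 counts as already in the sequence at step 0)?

4

61 → 6³ + 1³ = 216 + 1 = 217
217 → 2³ + 1³ + 7³ = 8 + 1 + 343 = 352
352 → 3³ + 5³ + 2³ = 27 + 125 + 8 = 160
160 → 1³ + 6³ + 0³ = 1 + 216 + 0 = 217  — 217 repeats.
That took 4 steps.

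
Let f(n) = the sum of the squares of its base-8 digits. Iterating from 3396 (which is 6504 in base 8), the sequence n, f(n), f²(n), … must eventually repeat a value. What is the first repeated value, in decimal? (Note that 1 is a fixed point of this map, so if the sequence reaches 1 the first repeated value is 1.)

1

3396 = (6,5,0,4)_8 → 6² + 5² + 0² + 4² = 36 + 25 + 0 + 16 = 77
77 = (1,1,5)_8 → 1² + 1² + 5² = 1 + 1 + 25 = 27
27 = (3,3)_8 → 3² + 3² = 9 + 9 = 18
18 = (2,2)_8 → 2² + 2² = 4 + 4 = 8
8 = (1,0)_8 → 1² + 0² = 1 + 0 = 1  — reached the fixed point 1.
1 → 1, so 1 is the first repeated value.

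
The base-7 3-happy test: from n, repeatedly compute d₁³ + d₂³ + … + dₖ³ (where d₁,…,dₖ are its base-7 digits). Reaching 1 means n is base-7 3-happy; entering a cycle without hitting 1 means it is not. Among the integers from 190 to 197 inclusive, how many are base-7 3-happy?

190: 190 → 244 → 496 → 244  (repeats 244)
191: 191 → 251 → 341 → 557 → 137 → 197 → 65 → 17 → 35 → 125 → 251  (repeats 251)
192: 192 → 270 → 216 → 288 → 342 → 648 → 282 → 258 → 342  (repeats 342)
193: 193 → 307 → 433 → 343 → 1  (reaches 1)
194: 194 → 368 → 92 → 218 → 92  (repeats 92)
195: 195 → 459 → 81 → 129 → 99 → 9 → 9  (repeats 9)
196: 196 → 64 → 10 → 28 → 64  (repeats 64)
197: 197 → 65 → 17 → 35 → 125 → 251 → 341 → 557 → 137 → 197  (repeats 197)
base-7 3-happy: 193

1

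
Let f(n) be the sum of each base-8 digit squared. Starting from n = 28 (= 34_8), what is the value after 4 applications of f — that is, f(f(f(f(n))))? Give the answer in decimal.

28 = (3,4)_8 → 3² + 4² = 25
25 = (3,1)_8 → 3² + 1² = 10
10 = (1,2)_8 → 1² + 2² = 5
5 = (5)_8 → 5² = 25

25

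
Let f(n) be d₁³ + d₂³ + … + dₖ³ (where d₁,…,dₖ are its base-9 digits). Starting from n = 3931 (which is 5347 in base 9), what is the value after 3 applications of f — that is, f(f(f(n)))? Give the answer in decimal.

3931 = (5,3,4,7)_9 → 5³ + 3³ + 4³ + 7³ = 559
559 = (6,8,1)_9 → 6³ + 8³ + 1³ = 729
729 = (1,0,0,0)_9 → 1³ + 0³ + 0³ + 0³ = 1

1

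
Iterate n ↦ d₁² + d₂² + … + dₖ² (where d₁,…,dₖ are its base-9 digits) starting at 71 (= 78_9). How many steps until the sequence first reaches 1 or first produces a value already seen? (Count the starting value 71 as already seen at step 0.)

7

71 = (7,8)_9 → 7² + 8² = 49 + 64 = 113
113 = (1,3,5)_9 → 1² + 3² + 5² = 1 + 9 + 25 = 35
35 = (3,8)_9 → 3² + 8² = 9 + 64 = 73
73 = (8,1)_9 → 8² + 1² = 64 + 1 = 65
65 = (7,2)_9 → 7² + 2² = 49 + 4 = 53
53 = (5,8)_9 → 5² + 8² = 25 + 64 = 89
89 = (1,0,8)_9 → 1² + 0² + 8² = 1 + 0 + 64 = 65  — 65 repeats.
That took 7 steps.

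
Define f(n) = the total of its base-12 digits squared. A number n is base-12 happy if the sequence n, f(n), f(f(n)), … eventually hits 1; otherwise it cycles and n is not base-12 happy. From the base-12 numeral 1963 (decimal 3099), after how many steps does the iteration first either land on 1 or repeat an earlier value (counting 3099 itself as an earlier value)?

3099 = (1,9,6,3)_12 → 1² + 9² + 6² + 3² = 127
127 = (10,7)_12 → 10² + 7² = 149
149 = (1,0,5)_12 → 1² + 0² + 5² = 26
26 = (2,2)_12 → 2² + 2² = 8
8 = (8)_12 → 8² = 64
64 = (5,4)_12 → 5² + 4² = 41
41 = (3,5)_12 → 3² + 5² = 34
34 = (2,10)_12 → 2² + 10² = 104
104 = (8,8)_12 → 8² + 8² = 128
128 = (10,8)_12 → 10² + 8² = 164
164 = (1,1,8)_12 → 1² + 1² + 8² = 66
66 = (5,6)_12 → 5² + 6² = 61
61 = (5,1)_12 → 5² + 1² = 26  — 26 repeats.
That took 13 steps.

13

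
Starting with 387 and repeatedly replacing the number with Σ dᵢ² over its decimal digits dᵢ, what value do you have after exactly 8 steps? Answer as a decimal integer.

89

387 → 3² + 8² + 7² = 9 + 64 + 49 = 122
122 → 1² + 2² + 2² = 1 + 4 + 4 = 9
9 → 9² = 81
81 → 8² + 1² = 64 + 1 = 65
65 → 6² + 5² = 36 + 25 = 61
61 → 6² + 1² = 36 + 1 = 37
37 → 3² + 7² = 9 + 49 = 58
58 → 5² + 8² = 25 + 64 = 89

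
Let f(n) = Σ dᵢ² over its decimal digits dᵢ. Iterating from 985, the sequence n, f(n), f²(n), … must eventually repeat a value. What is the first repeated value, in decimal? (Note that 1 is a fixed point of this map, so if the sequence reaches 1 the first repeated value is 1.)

985 → 170
170 → 50
50 → 25
25 → 29
29 → 85
85 → 89
89 → 145
145 → 42
42 → 20
20 → 4
4 → 16
16 → 37
37 → 58
58 → 89  — 89 already appeared earlier.

89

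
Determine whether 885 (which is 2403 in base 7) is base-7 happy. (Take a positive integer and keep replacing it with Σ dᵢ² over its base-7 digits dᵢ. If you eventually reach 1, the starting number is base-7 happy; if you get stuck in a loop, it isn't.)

not base-7 happy

885 = (2,4,0,3)_7 → 2² + 4² + 0² + 3² = 4 + 16 + 0 + 9 = 29
29 = (4,1)_7 → 4² + 1² = 16 + 1 = 17
17 = (2,3)_7 → 2² + 3² = 4 + 9 = 13
13 = (1,6)_7 → 1² + 6² = 1 + 36 = 37
37 = (5,2)_7 → 5² + 2² = 25 + 4 = 29  — 29 already seen; the sequence cycles without reaching 1.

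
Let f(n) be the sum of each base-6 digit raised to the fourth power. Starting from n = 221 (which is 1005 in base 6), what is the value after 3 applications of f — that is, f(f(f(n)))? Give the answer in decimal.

221 = (1,0,0,5)_6 → 1⁴ + 0⁴ + 0⁴ + 5⁴ = 626
626 = (2,5,2,2)_6 → 2⁴ + 5⁴ + 2⁴ + 2⁴ = 673
673 = (3,0,4,1)_6 → 3⁴ + 0⁴ + 4⁴ + 1⁴ = 338

338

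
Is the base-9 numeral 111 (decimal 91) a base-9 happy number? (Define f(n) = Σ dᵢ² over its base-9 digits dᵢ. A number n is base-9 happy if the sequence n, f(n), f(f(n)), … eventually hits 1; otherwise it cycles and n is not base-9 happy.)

base-9 happy

91 = (1,1,1)_9 → 1² + 1² + 1² = 1 + 1 + 1 = 3
3 = (3)_9 → 3² = 9
9 = (1,0)_9 → 1² + 0² = 1 + 0 = 1  — reached 1.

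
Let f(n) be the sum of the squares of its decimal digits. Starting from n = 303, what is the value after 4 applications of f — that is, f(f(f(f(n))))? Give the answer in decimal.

303 → 3² + 0² + 3² = 18
18 → 1² + 8² = 65
65 → 6² + 5² = 61
61 → 6² + 1² = 37

37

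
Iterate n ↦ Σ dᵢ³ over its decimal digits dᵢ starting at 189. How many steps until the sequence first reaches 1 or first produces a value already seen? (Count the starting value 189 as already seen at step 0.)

5

189 → 1³ + 8³ + 9³ = 1242
1242 → 1³ + 2³ + 4³ + 2³ = 81
81 → 8³ + 1³ = 513
513 → 5³ + 1³ + 3³ = 153
153 → 1³ + 5³ + 3³ = 153  — 153 repeats.
That took 5 steps.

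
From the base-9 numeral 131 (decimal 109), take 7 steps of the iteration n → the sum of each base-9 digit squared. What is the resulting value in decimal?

109 = (1,3,1)_9 → 1² + 3² + 1² = 11
11 = (1,2)_9 → 1² + 2² = 5
5 = (5)_9 → 5² = 25
25 = (2,7)_9 → 2² + 7² = 53
53 = (5,8)_9 → 5² + 8² = 89
89 = (1,0,8)_9 → 1² + 0² + 8² = 65
65 = (7,2)_9 → 7² + 2² = 53

53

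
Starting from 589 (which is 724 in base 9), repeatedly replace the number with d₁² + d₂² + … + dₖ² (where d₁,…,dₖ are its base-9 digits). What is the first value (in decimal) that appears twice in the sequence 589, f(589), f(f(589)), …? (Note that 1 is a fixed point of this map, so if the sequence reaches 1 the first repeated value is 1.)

589 = (7,2,4)_9 → 7² + 2² + 4² = 49 + 4 + 16 = 69
69 = (7,6)_9 → 7² + 6² = 49 + 36 = 85
85 = (1,0,4)_9 → 1² + 0² + 4² = 1 + 0 + 16 = 17
17 = (1,8)_9 → 1² + 8² = 1 + 64 = 65
65 = (7,2)_9 → 7² + 2² = 49 + 4 = 53
53 = (5,8)_9 → 5² + 8² = 25 + 64 = 89
89 = (1,0,8)_9 → 1² + 0² + 8² = 1 + 0 + 64 = 65  — 65 already appeared earlier.

65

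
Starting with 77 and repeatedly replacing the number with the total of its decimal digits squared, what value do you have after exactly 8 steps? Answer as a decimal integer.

77 → 98
98 → 145
145 → 42
42 → 20
20 → 4
4 → 16
16 → 37
37 → 58

58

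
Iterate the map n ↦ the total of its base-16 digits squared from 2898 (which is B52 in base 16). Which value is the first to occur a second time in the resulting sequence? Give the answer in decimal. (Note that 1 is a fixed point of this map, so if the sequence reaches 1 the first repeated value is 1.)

2898 = (11,5,2)_16 → 150
150 = (9,6)_16 → 117
117 = (7,5)_16 → 74
74 = (4,10)_16 → 116
116 = (7,4)_16 → 65
65 = (4,1)_16 → 17
17 = (1,1)_16 → 2
2 = (2)_16 → 4
4 = (4)_16 → 16
16 = (1,0)_16 → 1  — reached the fixed point 1.
1 → 1, so 1 is the first repeated value.

1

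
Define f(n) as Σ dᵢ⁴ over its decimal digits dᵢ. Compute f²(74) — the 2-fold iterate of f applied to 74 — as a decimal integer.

4338

74 → 7⁴ + 4⁴ = 2657
2657 → 2⁴ + 6⁴ + 5⁴ + 7⁴ = 4338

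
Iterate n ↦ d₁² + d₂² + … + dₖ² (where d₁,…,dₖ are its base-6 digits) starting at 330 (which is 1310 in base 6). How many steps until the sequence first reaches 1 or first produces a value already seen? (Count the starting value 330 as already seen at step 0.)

330 = (1,3,1,0)_6 → 1² + 3² + 1² + 0² = 1 + 9 + 1 + 0 = 11
11 = (1,5)_6 → 1² + 5² = 1 + 25 = 26
26 = (4,2)_6 → 4² + 2² = 16 + 4 = 20
20 = (3,2)_6 → 3² + 2² = 9 + 4 = 13
13 = (2,1)_6 → 2² + 1² = 4 + 1 = 5
5 = (5)_6 → 5² = 25
25 = (4,1)_6 → 4² + 1² = 16 + 1 = 17
17 = (2,5)_6 → 2² + 5² = 4 + 25 = 29
29 = (4,5)_6 → 4² + 5² = 16 + 25 = 41
41 = (1,0,5)_6 → 1² + 0² + 5² = 1 + 0 + 25 = 26  — 26 repeats.
That took 10 steps.

10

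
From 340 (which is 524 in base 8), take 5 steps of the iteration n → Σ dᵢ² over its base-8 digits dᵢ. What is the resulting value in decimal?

10

340 = (5,2,4)_8 → 5² + 2² + 4² = 45
45 = (5,5)_8 → 5² + 5² = 50
50 = (6,2)_8 → 6² + 2² = 40
40 = (5,0)_8 → 5² + 0² = 25
25 = (3,1)_8 → 3² + 1² = 10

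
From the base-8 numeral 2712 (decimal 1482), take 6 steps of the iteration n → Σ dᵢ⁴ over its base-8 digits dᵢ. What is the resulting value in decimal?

1482 = (2,7,1,2)_8 → 2⁴ + 7⁴ + 1⁴ + 2⁴ = 16 + 2401 + 1 + 16 = 2434
2434 = (4,6,0,2)_8 → 4⁴ + 6⁴ + 0⁴ + 2⁴ = 256 + 1296 + 0 + 16 = 1568
1568 = (3,0,4,0)_8 → 3⁴ + 0⁴ + 4⁴ + 0⁴ = 81 + 0 + 256 + 0 = 337
337 = (5,2,1)_8 → 5⁴ + 2⁴ + 1⁴ = 625 + 16 + 1 = 642
642 = (1,2,0,2)_8 → 1⁴ + 2⁴ + 0⁴ + 2⁴ = 1 + 16 + 0 + 16 = 33
33 = (4,1)_8 → 4⁴ + 1⁴ = 256 + 1 = 257

257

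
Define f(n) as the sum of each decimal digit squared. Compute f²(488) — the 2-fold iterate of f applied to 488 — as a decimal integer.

33

488 → 4² + 8² + 8² = 144
144 → 1² + 4² + 4² = 33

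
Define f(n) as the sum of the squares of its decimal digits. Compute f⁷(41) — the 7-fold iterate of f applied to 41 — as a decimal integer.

145

41 → 4² + 1² = 16 + 1 = 17
17 → 1² + 7² = 1 + 49 = 50
50 → 5² + 0² = 25 + 0 = 25
25 → 2² + 5² = 4 + 25 = 29
29 → 2² + 9² = 4 + 81 = 85
85 → 8² + 5² = 64 + 25 = 89
89 → 8² + 9² = 64 + 81 = 145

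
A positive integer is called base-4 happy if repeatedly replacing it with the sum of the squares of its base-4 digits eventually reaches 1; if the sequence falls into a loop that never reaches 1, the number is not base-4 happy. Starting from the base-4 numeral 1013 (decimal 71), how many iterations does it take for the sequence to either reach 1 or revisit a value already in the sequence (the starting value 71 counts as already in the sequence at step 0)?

6

71 = (1,0,1,3)_4 → 11
11 = (2,3)_4 → 13
13 = (3,1)_4 → 10
10 = (2,2)_4 → 8
8 = (2,0)_4 → 4
4 = (1,0)_4 → 1  — reached 1.
That took 6 steps.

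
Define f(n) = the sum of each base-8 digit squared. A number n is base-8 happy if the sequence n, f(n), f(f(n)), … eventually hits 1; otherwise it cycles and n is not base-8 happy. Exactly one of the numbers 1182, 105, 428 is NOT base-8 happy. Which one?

1182

1182: 1182 → 53 → 61 → 74 → 6 → 36 → 32 → 16 → 4 → 16  — repeats 16 (not base-8 happy)
105: 105 → 27 → 18 → 8 → 1  — reaches 1 (base-8 happy)
428: 428 → 77 → 27 → 18 → 8 → 1  — reaches 1 (base-8 happy)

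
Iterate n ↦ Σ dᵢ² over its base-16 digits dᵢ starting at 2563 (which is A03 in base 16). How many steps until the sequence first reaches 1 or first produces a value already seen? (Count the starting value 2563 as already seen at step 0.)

11

2563 = (10,0,3)_16 → 10² + 0² + 3² = 100 + 0 + 9 = 109
109 = (6,13)_16 → 6² + 13² = 36 + 169 = 205
205 = (12,13)_16 → 12² + 13² = 144 + 169 = 313
313 = (1,3,9)_16 → 1² + 3² + 9² = 1 + 9 + 81 = 91
91 = (5,11)_16 → 5² + 11² = 25 + 121 = 146
146 = (9,2)_16 → 9² + 2² = 81 + 4 = 85
85 = (5,5)_16 → 5² + 5² = 25 + 25 = 50
50 = (3,2)_16 → 3² + 2² = 9 + 4 = 13
13 = (13)_16 → 13² = 169
169 = (10,9)_16 → 10² + 9² = 100 + 81 = 181
181 = (11,5)_16 → 11² + 5² = 121 + 25 = 146  — 146 repeats.
That took 11 steps.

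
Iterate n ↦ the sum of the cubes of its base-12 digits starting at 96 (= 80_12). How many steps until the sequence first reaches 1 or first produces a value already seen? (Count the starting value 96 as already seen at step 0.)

15

96 = (8,0)_12 → 8³ + 0³ = 512
512 = (3,6,8)_12 → 3³ + 6³ + 8³ = 755
755 = (5,2,11)_12 → 5³ + 2³ + 11³ = 1464
1464 = (10,2,0)_12 → 10³ + 2³ + 0³ = 1008
1008 = (7,0,0)_12 → 7³ + 0³ + 0³ = 343
343 = (2,4,7)_12 → 2³ + 4³ + 7³ = 415
415 = (2,10,7)_12 → 2³ + 10³ + 7³ = 1351
1351 = (9,4,7)_12 → 9³ + 4³ + 7³ = 1136
1136 = (7,10,8)_12 → 7³ + 10³ + 8³ = 1855
1855 = (1,0,10,7)_12 → 1³ + 0³ + 10³ + 7³ = 1344
1344 = (9,4,0)_12 → 9³ + 4³ + 0³ = 793
793 = (5,6,1)_12 → 5³ + 6³ + 1³ = 342
342 = (2,4,6)_12 → 2³ + 4³ + 6³ = 288
288 = (2,0,0)_12 → 2³ + 0³ + 0³ = 8
8 = (8)_12 → 8³ = 512  — 512 repeats.
That took 15 steps.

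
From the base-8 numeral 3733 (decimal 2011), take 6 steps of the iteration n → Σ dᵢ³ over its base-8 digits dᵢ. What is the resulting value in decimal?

2011 = (3,7,3,3)_8 → 3³ + 7³ + 3³ + 3³ = 27 + 343 + 27 + 27 = 424
424 = (6,5,0)_8 → 6³ + 5³ + 0³ = 216 + 125 + 0 = 341
341 = (5,2,5)_8 → 5³ + 2³ + 5³ = 125 + 8 + 125 = 258
258 = (4,0,2)_8 → 4³ + 0³ + 2³ = 64 + 0 + 8 = 72
72 = (1,1,0)_8 → 1³ + 1³ + 0³ = 1 + 1 + 0 = 2
2 = (2)_8 → 2³ = 8

8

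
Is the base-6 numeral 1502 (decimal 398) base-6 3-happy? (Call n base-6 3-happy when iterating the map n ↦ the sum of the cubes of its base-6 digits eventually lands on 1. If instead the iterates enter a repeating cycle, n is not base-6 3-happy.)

398 = (1,5,0,2)_6 → 1³ + 5³ + 0³ + 2³ = 1 + 125 + 0 + 8 = 134
134 = (3,4,2)_6 → 3³ + 4³ + 2³ = 27 + 64 + 8 = 99
99 = (2,4,3)_6 → 2³ + 4³ + 3³ = 8 + 64 + 27 = 99  — 99 already seen; the sequence cycles without reaching 1.

not base-6 3-happy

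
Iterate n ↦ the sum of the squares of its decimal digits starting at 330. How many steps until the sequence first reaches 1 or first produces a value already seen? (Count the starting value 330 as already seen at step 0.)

330 → 18
18 → 65
65 → 61
61 → 37
37 → 58
58 → 89
89 → 145
145 → 42
42 → 20
20 → 4
4 → 16
16 → 37  — 37 repeats.
That took 12 steps.

12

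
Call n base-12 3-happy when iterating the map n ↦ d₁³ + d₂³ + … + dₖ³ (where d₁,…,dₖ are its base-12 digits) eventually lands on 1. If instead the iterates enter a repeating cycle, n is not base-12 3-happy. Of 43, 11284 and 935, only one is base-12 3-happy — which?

43

43: 43 → 370 → 1224 → 728 → 637 → 190 → 1028 → 856 → 1520 → 1728 → 1  — reaches 1 (base-12 3-happy)
11284: 11284 → 560 → 1539 → 1539  — repeats 1539 (not base-12 3-happy)
935: 935 → 1672 → 1738 → 1001 → 1672  — repeats 1672 (not base-12 3-happy)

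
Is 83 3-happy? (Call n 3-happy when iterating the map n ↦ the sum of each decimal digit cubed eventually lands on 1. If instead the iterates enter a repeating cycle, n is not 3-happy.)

83 → 8³ + 3³ = 539
539 → 5³ + 3³ + 9³ = 881
881 → 8³ + 8³ + 1³ = 1025
1025 → 1³ + 0³ + 2³ + 5³ = 134
134 → 1³ + 3³ + 4³ = 92
92 → 9³ + 2³ = 737
737 → 7³ + 3³ + 7³ = 713
713 → 7³ + 1³ + 3³ = 371
371 → 3³ + 7³ + 1³ = 371  — 371 already seen; the sequence cycles without reaching 1.

not 3-happy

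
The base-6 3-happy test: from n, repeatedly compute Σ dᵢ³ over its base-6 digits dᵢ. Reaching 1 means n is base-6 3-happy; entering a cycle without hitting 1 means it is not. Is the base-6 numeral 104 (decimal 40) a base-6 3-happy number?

not base-6 3-happy

40 = (1,0,4)_6 → 1³ + 0³ + 4³ = 65
65 = (1,4,5)_6 → 1³ + 4³ + 5³ = 190
190 = (5,1,4)_6 → 5³ + 1³ + 4³ = 190  — 190 already seen; the sequence cycles without reaching 1.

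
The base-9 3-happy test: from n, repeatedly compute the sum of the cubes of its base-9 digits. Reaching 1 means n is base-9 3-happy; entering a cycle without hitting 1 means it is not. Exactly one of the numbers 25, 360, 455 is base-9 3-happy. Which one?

25: 25 → 351 → 91 → 3 → 27 → 27  — repeats 27 (not base-9 3-happy)
360: 360 → 128 → 134 → 638 → 1198 → 470 → 476 → 980 → 540 → 432 → 152 → 856 → 128  — repeats 128 (not base-9 3-happy)
455: 455 → 375 → 405 → 125 → 577 → 345 → 99 → 9 → 1  — reaches 1 (base-9 3-happy)

455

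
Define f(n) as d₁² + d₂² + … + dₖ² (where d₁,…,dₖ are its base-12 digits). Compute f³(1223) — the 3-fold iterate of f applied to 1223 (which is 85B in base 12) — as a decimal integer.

1223 = (8,5,11)_12 → 8² + 5² + 11² = 210
210 = (1,5,6)_12 → 1² + 5² + 6² = 62
62 = (5,2)_12 → 5² + 2² = 29

29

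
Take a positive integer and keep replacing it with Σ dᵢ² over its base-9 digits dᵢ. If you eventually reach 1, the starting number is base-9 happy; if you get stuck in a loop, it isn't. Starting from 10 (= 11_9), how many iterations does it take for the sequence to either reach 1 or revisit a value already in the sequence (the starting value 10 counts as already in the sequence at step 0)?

10 = (1,1)_9 → 1² + 1² = 2
2 = (2)_9 → 2² = 4
4 = (4)_9 → 4² = 16
16 = (1,7)_9 → 1² + 7² = 50
50 = (5,5)_9 → 5² + 5² = 50  — 50 repeats.
That took 5 steps.

5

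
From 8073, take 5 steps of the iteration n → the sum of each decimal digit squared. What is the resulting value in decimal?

61

8073 → 8² + 0² + 7² + 3² = 122
122 → 1² + 2² + 2² = 9
9 → 9² = 81
81 → 8² + 1² = 65
65 → 6² + 5² = 61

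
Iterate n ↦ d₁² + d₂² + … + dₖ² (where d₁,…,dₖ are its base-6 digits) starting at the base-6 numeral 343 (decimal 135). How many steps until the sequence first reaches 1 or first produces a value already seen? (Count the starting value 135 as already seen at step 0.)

10

135 = (3,4,3)_6 → 3² + 4² + 3² = 34
34 = (5,4)_6 → 5² + 4² = 41
41 = (1,0,5)_6 → 1² + 0² + 5² = 26
26 = (4,2)_6 → 4² + 2² = 20
20 = (3,2)_6 → 3² + 2² = 13
13 = (2,1)_6 → 2² + 1² = 5
5 = (5)_6 → 5² = 25
25 = (4,1)_6 → 4² + 1² = 17
17 = (2,5)_6 → 2² + 5² = 29
29 = (4,5)_6 → 4² + 5² = 41  — 41 repeats.
That took 10 steps.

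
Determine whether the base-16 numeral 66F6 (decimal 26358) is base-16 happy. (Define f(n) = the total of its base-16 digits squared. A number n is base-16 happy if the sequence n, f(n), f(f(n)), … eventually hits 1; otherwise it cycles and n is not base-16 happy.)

not base-16 happy

26358 = (6,6,15,6)_16 → 6² + 6² + 15² + 6² = 333
333 = (1,4,13)_16 → 1² + 4² + 13² = 186
186 = (11,10)_16 → 11² + 10² = 221
221 = (13,13)_16 → 13² + 13² = 338
338 = (1,5,2)_16 → 1² + 5² + 2² = 30
30 = (1,14)_16 → 1² + 14² = 197
197 = (12,5)_16 → 12² + 5² = 169
169 = (10,9)_16 → 10² + 9² = 181
181 = (11,5)_16 → 11² + 5² = 146
146 = (9,2)_16 → 9² + 2² = 85
85 = (5,5)_16 → 5² + 5² = 50
50 = (3,2)_16 → 3² + 2² = 13
13 = (13)_16 → 13² = 169  — 169 already seen; the sequence cycles without reaching 1.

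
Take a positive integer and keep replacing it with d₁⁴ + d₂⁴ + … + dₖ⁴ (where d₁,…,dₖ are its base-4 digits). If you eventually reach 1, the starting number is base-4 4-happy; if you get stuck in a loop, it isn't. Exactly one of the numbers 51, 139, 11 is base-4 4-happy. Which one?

11

51: 51 → 162 → 48 → 81 → 3 → 81  — repeats 81 (not base-4 4-happy)
139: 139 → 113 → 83 → 83  — repeats 83 (not base-4 4-happy)
11: 11 → 97 → 18 → 17 → 2 → 16 → 1  — reaches 1 (base-4 4-happy)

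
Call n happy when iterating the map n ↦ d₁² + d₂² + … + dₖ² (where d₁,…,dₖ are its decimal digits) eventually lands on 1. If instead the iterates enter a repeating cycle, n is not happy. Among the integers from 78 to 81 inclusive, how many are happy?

78: 78 → 113 → 11 → 2 → 4 → 16 → 37 → 58 → 89 → 145 → 42 → 20 → 4  (repeats 4)
79: 79 → 130 → 10 → 1  (reaches 1)
80: 80 → 64 → 52 → 29 → 85 → 89 → 145 → 42 → 20 → 4 → 16 → 37 → 58 → 89  (repeats 89)
81: 81 → 65 → 61 → 37 → 58 → 89 → 145 → 42 → 20 → 4 → 16 → 37  (repeats 37)
happy: 79

1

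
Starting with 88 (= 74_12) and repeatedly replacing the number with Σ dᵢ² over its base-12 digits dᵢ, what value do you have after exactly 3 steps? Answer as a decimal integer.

20

88 = (7,4)_12 → 7² + 4² = 65
65 = (5,5)_12 → 5² + 5² = 50
50 = (4,2)_12 → 4² + 2² = 20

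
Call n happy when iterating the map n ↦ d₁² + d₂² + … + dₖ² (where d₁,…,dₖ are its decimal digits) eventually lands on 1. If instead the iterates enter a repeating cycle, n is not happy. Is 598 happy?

not happy

598 → 5² + 9² + 8² = 170
170 → 1² + 7² + 0² = 50
50 → 5² + 0² = 25
25 → 2² + 5² = 29
29 → 2² + 9² = 85
85 → 8² + 5² = 89
89 → 8² + 9² = 145
145 → 1² + 4² + 5² = 42
42 → 4² + 2² = 20
20 → 2² + 0² = 4
4 → 4² = 16
16 → 1² + 6² = 37
37 → 3² + 7² = 58
58 → 5² + 8² = 89  — 89 already seen; the sequence cycles without reaching 1.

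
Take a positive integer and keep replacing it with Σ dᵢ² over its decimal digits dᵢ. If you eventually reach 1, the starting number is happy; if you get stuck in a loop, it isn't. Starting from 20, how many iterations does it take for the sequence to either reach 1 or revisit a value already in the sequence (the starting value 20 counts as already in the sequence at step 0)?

8

20 → 2² + 0² = 4 + 0 = 4
4 → 4² = 16
16 → 1² + 6² = 1 + 36 = 37
37 → 3² + 7² = 9 + 49 = 58
58 → 5² + 8² = 25 + 64 = 89
89 → 8² + 9² = 64 + 81 = 145
145 → 1² + 4² + 5² = 1 + 16 + 25 = 42
42 → 4² + 2² = 16 + 4 = 20  — 20 repeats.
That took 8 steps.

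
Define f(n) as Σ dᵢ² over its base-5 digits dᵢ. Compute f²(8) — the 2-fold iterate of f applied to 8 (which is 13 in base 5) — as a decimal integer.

4

8 = (1,3)_5 → 1² + 3² = 10
10 = (2,0)_5 → 2² + 0² = 4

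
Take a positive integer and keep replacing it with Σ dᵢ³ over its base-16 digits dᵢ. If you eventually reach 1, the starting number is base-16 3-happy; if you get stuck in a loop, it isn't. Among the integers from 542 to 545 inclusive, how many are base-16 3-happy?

1

542: 542 → 2753 → 2729 → 2729  (repeats 2729)
543: 543 → 3384 → 2736 → 2331 → 2061 → 2709 → 1854 → 3114 → 2736  (repeats 2736)
544: 544 → 16 → 1  (reaches 1)
545: 545 → 17 → 2 → 8 → 512 → 8  (repeats 8)
base-16 3-happy: 544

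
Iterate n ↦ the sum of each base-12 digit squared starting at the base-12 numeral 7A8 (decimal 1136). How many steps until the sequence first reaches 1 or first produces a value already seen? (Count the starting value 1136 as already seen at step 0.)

6

1136 = (7,10,8)_12 → 7² + 10² + 8² = 49 + 100 + 64 = 213
213 = (1,5,9)_12 → 1² + 5² + 9² = 1 + 25 + 81 = 107
107 = (8,11)_12 → 8² + 11² = 64 + 121 = 185
185 = (1,3,5)_12 → 1² + 3² + 5² = 1 + 9 + 25 = 35
35 = (2,11)_12 → 2² + 11² = 4 + 121 = 125
125 = (10,5)_12 → 10² + 5² = 100 + 25 = 125  — 125 repeats.
That took 6 steps.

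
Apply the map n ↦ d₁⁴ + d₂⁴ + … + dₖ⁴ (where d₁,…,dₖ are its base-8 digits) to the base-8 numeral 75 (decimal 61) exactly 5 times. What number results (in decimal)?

1953

61 = (7,5)_8 → 3026
3026 = (5,7,2,2)_8 → 3058
3058 = (5,7,6,2)_8 → 4338
4338 = (1,0,3,6,2)_8 → 1394
1394 = (2,5,6,2)_8 → 1953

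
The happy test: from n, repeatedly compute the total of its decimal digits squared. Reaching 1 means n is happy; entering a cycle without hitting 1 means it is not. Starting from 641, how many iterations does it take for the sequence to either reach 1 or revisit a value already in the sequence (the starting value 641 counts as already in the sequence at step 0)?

14

641 → 6² + 4² + 1² = 36 + 16 + 1 = 53
53 → 5² + 3² = 25 + 9 = 34
34 → 3² + 4² = 9 + 16 = 25
25 → 2² + 5² = 4 + 25 = 29
29 → 2² + 9² = 4 + 81 = 85
85 → 8² + 5² = 64 + 25 = 89
89 → 8² + 9² = 64 + 81 = 145
145 → 1² + 4² + 5² = 1 + 16 + 25 = 42
42 → 4² + 2² = 16 + 4 = 20
20 → 2² + 0² = 4 + 0 = 4
4 → 4² = 16
16 → 1² + 6² = 1 + 36 = 37
37 → 3² + 7² = 9 + 49 = 58
58 → 5² + 8² = 25 + 64 = 89  — 89 repeats.
That took 14 steps.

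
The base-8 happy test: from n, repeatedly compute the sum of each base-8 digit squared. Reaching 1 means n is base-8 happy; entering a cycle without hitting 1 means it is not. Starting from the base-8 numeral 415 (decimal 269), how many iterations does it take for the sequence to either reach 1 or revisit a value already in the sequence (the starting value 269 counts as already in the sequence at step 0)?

5

269 = (4,1,5)_8 → 42
42 = (5,2)_8 → 29
29 = (3,5)_8 → 34
34 = (4,2)_8 → 20
20 = (2,4)_8 → 20  — 20 repeats.
That took 5 steps.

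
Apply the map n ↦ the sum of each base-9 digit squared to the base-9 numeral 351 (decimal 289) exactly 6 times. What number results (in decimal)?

289 = (3,5,1)_9 → 35
35 = (3,8)_9 → 73
73 = (8,1)_9 → 65
65 = (7,2)_9 → 53
53 = (5,8)_9 → 89
89 = (1,0,8)_9 → 65

65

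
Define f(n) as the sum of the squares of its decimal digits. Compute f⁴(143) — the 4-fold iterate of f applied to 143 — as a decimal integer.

143 → 1² + 4² + 3² = 26
26 → 2² + 6² = 40
40 → 4² + 0² = 16
16 → 1² + 6² = 37

37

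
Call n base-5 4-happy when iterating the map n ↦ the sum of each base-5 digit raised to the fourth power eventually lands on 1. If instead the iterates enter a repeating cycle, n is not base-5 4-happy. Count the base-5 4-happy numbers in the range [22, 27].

1

22: 22 → 272 → 288 → 114 → 528 → 338 → 194 → 354 → 528  (repeats 528)
23: 23 → 337 → 129 → 257 → 33 → 83 → 163 → 99 → 593 → 499 → 849 → 595 → 593  (repeats 593)
24: 24 → 512 → 288 → 114 → 528 → 338 → 194 → 354 → 528  (repeats 528)
25: 25 → 1  (reaches 1)
26: 26 → 2 → 16 → 82 → 98 → 418 → 244 → 594 → 674 → 514 → 528 → 338 → 194 → 354 → 528  (repeats 528)
27: 27 → 17 → 97 → 353 → 353  (repeats 353)
base-5 4-happy: 25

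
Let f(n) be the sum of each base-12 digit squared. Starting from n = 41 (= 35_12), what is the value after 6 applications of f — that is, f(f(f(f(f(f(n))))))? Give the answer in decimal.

41 = (3,5)_12 → 3² + 5² = 9 + 25 = 34
34 = (2,10)_12 → 2² + 10² = 4 + 100 = 104
104 = (8,8)_12 → 8² + 8² = 64 + 64 = 128
128 = (10,8)_12 → 10² + 8² = 100 + 64 = 164
164 = (1,1,8)_12 → 1² + 1² + 8² = 1 + 1 + 64 = 66
66 = (5,6)_12 → 5² + 6² = 25 + 36 = 61

61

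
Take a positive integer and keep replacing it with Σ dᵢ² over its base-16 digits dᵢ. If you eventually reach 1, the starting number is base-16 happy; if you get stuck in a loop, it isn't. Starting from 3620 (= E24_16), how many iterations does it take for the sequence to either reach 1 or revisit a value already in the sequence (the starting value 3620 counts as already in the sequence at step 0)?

12

3620 = (14,2,4)_16 → 14² + 2² + 4² = 216
216 = (13,8)_16 → 13² + 8² = 233
233 = (14,9)_16 → 14² + 9² = 277
277 = (1,1,5)_16 → 1² + 1² + 5² = 27
27 = (1,11)_16 → 1² + 11² = 122
122 = (7,10)_16 → 7² + 10² = 149
149 = (9,5)_16 → 9² + 5² = 106
106 = (6,10)_16 → 6² + 10² = 136
136 = (8,8)_16 → 8² + 8² = 128
128 = (8,0)_16 → 8² + 0² = 64
64 = (4,0)_16 → 4² + 0² = 16
16 = (1,0)_16 → 1² + 0² = 1  — reached 1.
That took 12 steps.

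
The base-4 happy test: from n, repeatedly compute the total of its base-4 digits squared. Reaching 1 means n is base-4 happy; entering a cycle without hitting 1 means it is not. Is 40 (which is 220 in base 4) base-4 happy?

base-4 happy

40 = (2,2,0)_4 → 2² + 2² + 0² = 8
8 = (2,0)_4 → 2² + 0² = 4
4 = (1,0)_4 → 1² + 0² = 1  — reached 1.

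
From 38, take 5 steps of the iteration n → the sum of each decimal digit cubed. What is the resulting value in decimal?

38 → 3³ + 8³ = 27 + 512 = 539
539 → 5³ + 3³ + 9³ = 125 + 27 + 729 = 881
881 → 8³ + 8³ + 1³ = 512 + 512 + 1 = 1025
1025 → 1³ + 0³ + 2³ + 5³ = 1 + 0 + 8 + 125 = 134
134 → 1³ + 3³ + 4³ = 1 + 27 + 64 = 92

92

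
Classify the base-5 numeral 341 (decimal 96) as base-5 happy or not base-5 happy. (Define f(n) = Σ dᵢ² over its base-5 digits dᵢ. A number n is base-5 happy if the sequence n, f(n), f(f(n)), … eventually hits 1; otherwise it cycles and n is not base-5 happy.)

96 = (3,4,1)_5 → 3² + 4² + 1² = 9 + 16 + 1 = 26
26 = (1,0,1)_5 → 1² + 0² + 1² = 1 + 0 + 1 = 2
2 = (2)_5 → 2² = 4
4 = (4)_5 → 4² = 16
16 = (3,1)_5 → 3² + 1² = 9 + 1 = 10
10 = (2,0)_5 → 2² + 0² = 4 + 0 = 4  — 4 already seen; the sequence cycles without reaching 1.

not base-5 happy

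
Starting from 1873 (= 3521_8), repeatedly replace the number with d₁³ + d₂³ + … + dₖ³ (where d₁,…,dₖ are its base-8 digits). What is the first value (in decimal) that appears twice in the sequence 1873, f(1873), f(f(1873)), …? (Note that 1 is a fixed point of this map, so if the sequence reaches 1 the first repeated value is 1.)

432

1873 = (3,5,2,1)_8 → 3³ + 5³ + 2³ + 1³ = 27 + 125 + 8 + 1 = 161
161 = (2,4,1)_8 → 2³ + 4³ + 1³ = 8 + 64 + 1 = 73
73 = (1,1,1)_8 → 1³ + 1³ + 1³ = 1 + 1 + 1 = 3
3 = (3)_8 → 3³ = 27
27 = (3,3)_8 → 3³ + 3³ = 27 + 27 = 54
54 = (6,6)_8 → 6³ + 6³ = 216 + 216 = 432
432 = (6,6,0)_8 → 6³ + 6³ + 0³ = 216 + 216 + 0 = 432  — 432 already appeared earlier.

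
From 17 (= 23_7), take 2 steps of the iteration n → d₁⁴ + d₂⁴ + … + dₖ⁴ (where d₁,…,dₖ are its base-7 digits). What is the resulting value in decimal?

17 = (2,3)_7 → 2⁴ + 3⁴ = 16 + 81 = 97
97 = (1,6,6)_7 → 1⁴ + 6⁴ + 6⁴ = 1 + 1296 + 1296 = 2593

2593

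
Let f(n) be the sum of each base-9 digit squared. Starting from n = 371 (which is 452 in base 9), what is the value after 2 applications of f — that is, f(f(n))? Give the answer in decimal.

371 = (4,5,2)_9 → 4² + 5² + 2² = 16 + 25 + 4 = 45
45 = (5,0)_9 → 5² + 0² = 25 + 0 = 25

25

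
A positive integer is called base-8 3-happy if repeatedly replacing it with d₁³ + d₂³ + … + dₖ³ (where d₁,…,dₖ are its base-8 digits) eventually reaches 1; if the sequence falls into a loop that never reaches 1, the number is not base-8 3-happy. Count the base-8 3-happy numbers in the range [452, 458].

2

452: 452 → 407 → 567 → 560 → 217 → 55 → 559 → 469 → 476 → 434 → 440 → 559  — not base-8 3-happy
453: 453 → 468 → 415 → 586 → 11 → 28 → 91 → 55 → 559 → 469 → 476 → 434 → 440 → 559  — not base-8 3-happy
454: 454 → 559 → 469 → 476 → 434 → 440 → 559  — not base-8 3-happy
455: 455 → 686 → 350 → 368 → 341 → 258 → 72 → 2 → 8 → 1  — base-8 3-happy
456: 456 → 344 → 152 → 35 → 91 → 55 → 559 → 469 → 476 → 434 → 440 → 559  — not base-8 3-happy
457: 457 → 345 → 153 → 36 → 128 → 8 → 1  — base-8 3-happy
458: 458 → 352 → 189 → 476 → 434 → 440 → 559 → 469 → 476  — not base-8 3-happy
base-8 3-happy: 455, 457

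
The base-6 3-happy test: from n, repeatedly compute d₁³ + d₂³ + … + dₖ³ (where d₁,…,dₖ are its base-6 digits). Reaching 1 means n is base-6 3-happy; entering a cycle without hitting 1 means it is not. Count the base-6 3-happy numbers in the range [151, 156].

151: 151 → 66 → 126 → 54 → 28 → 128 → 62 → 73 → 9 → 28  (repeats 28)
152: 152 → 73 → 9 → 28 → 128 → 62 → 73  (repeats 73)
153: 153 → 92 → 43 → 3 → 27 → 91 → 36 → 1  (reaches 1)
154: 154 → 129 → 81 → 36 → 1  (reaches 1)
155: 155 → 190 → 190  (repeats 190)
156: 156 → 72 → 8 → 9 → 28 → 128 → 62 → 73 → 9  (repeats 9)
base-6 3-happy: 153, 154

2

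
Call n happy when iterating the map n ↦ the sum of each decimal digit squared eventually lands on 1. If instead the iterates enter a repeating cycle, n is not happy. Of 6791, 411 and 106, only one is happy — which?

6791: 6791 → 167 → 86 → 100 → 1  — reaches 1 (happy)
411: 411 → 18 → 65 → 61 → 37 → 58 → 89 → 145 → 42 → 20 → 4 → 16 → 37  — repeats 37 (not happy)
106: 106 → 37 → 58 → 89 → 145 → 42 → 20 → 4 → 16 → 37  — repeats 37 (not happy)

6791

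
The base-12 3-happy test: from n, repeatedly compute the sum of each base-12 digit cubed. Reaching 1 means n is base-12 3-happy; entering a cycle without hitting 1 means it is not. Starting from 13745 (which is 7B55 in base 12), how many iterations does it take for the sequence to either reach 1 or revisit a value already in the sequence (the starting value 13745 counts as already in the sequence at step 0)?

13745 = (7,11,5,5)_12 → 7³ + 11³ + 5³ + 5³ = 1924
1924 = (1,1,4,4)_12 → 1³ + 1³ + 4³ + 4³ = 130
130 = (10,10)_12 → 10³ + 10³ = 2000
2000 = (1,1,10,8)_12 → 1³ + 1³ + 10³ + 8³ = 1514
1514 = (10,6,2)_12 → 10³ + 6³ + 2³ = 1224
1224 = (8,6,0)_12 → 8³ + 6³ + 0³ = 728
728 = (5,0,8)_12 → 5³ + 0³ + 8³ = 637
637 = (4,5,1)_12 → 4³ + 5³ + 1³ = 190
190 = (1,3,10)_12 → 1³ + 3³ + 10³ = 1028
1028 = (7,1,8)_12 → 7³ + 1³ + 8³ = 856
856 = (5,11,4)_12 → 5³ + 11³ + 4³ = 1520
1520 = (10,6,8)_12 → 10³ + 6³ + 8³ = 1728
1728 = (1,0,0,0)_12 → 1³ + 0³ + 0³ + 0³ = 1  — reached 1.
That took 13 steps.

13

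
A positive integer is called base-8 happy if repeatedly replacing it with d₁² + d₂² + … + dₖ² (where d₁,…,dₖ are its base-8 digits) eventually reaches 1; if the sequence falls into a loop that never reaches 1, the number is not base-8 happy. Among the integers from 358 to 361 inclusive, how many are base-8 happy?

358: 358 → 77 → 27 → 18 → 8 → 1  — base-8 happy
359: 359 → 90 → 14 → 37 → 41 → 26 → 13 → 26  — not base-8 happy
360: 360 → 50 → 40 → 25 → 10 → 5 → 25  — not base-8 happy
361: 361 → 51 → 45 → 50 → 40 → 25 → 10 → 5 → 25  — not base-8 happy
base-8 happy: 358

1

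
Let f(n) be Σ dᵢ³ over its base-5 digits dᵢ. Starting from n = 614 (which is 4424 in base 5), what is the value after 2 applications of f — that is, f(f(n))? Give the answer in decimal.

28

614 = (4,4,2,4)_5 → 4³ + 4³ + 2³ + 4³ = 200
200 = (1,3,0,0)_5 → 1³ + 3³ + 0³ + 0³ = 28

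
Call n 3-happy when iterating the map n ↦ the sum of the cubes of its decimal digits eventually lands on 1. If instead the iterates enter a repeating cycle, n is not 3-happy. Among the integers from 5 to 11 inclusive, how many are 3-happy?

5: 5 → 125 → 134 → 92 → 737 → 713 → 371 → 371  — not 3-happy
6: 6 → 216 → 225 → 141 → 66 → 432 → 99 → 1458 → 702 → 351 → 153 → 153  — not 3-happy
7: 7 → 343 → 118 → 514 → 190 → 730 → 370 → 370  — not 3-happy
8: 8 → 512 → 134 → 92 → 737 → 713 → 371 → 371  — not 3-happy
9: 9 → 729 → 1080 → 513 → 153 → 153  — not 3-happy
10: 10 → 1  — 3-happy
11: 11 → 2 → 8 → 512 → 134 → 92 → 737 → 713 → 371 → 371  — not 3-happy
3-happy: 10

1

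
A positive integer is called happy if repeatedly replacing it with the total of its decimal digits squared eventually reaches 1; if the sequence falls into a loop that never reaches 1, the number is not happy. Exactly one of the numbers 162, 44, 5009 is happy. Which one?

162: 162 → 41 → 17 → 50 → 25 → 29 → 85 → 89 → 145 → 42 → 20 → 4 → 16 → 37 → 58 → 89  — repeats 89 (not happy)
44: 44 → 32 → 13 → 10 → 1  — reaches 1 (happy)
5009: 5009 → 106 → 37 → 58 → 89 → 145 → 42 → 20 → 4 → 16 → 37  — repeats 37 (not happy)

44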